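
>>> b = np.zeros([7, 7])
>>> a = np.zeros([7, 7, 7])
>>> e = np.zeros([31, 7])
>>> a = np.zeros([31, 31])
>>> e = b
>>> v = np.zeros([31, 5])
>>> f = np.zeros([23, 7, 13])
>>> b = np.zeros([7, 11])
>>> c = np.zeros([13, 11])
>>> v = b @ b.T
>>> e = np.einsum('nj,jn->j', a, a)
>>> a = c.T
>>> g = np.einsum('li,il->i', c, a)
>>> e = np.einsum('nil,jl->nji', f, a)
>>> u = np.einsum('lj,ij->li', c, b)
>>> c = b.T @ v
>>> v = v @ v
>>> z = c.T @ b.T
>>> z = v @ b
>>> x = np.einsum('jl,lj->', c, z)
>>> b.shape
(7, 11)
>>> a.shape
(11, 13)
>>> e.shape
(23, 11, 7)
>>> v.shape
(7, 7)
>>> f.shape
(23, 7, 13)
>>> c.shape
(11, 7)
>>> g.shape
(11,)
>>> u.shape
(13, 7)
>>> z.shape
(7, 11)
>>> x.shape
()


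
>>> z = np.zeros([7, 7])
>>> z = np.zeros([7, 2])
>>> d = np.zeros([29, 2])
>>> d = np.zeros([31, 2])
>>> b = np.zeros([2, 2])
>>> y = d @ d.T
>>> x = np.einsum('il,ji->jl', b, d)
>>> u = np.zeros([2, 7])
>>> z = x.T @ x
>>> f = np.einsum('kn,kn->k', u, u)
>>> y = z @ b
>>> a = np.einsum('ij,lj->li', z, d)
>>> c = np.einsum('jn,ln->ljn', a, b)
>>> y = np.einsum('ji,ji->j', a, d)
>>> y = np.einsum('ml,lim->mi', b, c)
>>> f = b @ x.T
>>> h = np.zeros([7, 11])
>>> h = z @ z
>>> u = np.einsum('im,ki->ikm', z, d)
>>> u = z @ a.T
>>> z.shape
(2, 2)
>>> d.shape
(31, 2)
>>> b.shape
(2, 2)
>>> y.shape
(2, 31)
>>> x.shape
(31, 2)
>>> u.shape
(2, 31)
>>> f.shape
(2, 31)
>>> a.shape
(31, 2)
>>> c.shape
(2, 31, 2)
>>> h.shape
(2, 2)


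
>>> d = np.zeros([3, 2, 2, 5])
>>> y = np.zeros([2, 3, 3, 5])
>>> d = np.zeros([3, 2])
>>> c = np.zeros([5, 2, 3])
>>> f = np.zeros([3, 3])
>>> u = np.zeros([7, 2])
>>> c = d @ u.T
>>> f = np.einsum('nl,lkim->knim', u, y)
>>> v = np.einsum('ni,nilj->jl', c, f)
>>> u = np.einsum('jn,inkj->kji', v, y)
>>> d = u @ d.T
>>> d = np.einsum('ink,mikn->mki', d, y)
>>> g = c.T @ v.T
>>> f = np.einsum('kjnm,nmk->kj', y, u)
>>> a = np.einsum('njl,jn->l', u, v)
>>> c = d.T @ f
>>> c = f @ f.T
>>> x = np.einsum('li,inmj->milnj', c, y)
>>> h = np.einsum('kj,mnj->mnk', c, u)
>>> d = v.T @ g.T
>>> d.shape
(3, 7)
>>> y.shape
(2, 3, 3, 5)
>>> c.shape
(2, 2)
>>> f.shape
(2, 3)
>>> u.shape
(3, 5, 2)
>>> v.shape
(5, 3)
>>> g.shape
(7, 5)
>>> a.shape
(2,)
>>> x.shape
(3, 2, 2, 3, 5)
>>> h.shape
(3, 5, 2)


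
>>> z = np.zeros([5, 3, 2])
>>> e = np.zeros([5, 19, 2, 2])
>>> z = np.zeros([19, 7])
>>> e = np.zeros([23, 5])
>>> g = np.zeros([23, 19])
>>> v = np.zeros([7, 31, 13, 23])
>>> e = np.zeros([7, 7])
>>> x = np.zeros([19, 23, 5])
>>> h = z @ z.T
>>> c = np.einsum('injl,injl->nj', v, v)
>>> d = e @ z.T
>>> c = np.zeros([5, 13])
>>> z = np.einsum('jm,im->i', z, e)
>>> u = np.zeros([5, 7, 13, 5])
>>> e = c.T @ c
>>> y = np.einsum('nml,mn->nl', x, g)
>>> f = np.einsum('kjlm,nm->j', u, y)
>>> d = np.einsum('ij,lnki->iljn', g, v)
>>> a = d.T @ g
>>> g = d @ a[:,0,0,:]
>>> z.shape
(7,)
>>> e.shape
(13, 13)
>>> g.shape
(23, 7, 19, 19)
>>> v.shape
(7, 31, 13, 23)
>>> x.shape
(19, 23, 5)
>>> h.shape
(19, 19)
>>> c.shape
(5, 13)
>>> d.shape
(23, 7, 19, 31)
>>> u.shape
(5, 7, 13, 5)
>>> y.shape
(19, 5)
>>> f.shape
(7,)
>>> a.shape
(31, 19, 7, 19)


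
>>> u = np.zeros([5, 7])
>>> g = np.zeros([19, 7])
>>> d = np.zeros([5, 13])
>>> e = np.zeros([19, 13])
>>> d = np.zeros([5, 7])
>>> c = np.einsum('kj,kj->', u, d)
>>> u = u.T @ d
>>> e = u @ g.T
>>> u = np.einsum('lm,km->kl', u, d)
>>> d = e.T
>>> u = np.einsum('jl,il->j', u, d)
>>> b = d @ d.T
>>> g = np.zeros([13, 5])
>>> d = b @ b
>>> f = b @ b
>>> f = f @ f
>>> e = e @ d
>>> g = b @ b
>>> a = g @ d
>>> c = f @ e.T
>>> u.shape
(5,)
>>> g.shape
(19, 19)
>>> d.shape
(19, 19)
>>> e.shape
(7, 19)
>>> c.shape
(19, 7)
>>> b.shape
(19, 19)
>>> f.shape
(19, 19)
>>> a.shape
(19, 19)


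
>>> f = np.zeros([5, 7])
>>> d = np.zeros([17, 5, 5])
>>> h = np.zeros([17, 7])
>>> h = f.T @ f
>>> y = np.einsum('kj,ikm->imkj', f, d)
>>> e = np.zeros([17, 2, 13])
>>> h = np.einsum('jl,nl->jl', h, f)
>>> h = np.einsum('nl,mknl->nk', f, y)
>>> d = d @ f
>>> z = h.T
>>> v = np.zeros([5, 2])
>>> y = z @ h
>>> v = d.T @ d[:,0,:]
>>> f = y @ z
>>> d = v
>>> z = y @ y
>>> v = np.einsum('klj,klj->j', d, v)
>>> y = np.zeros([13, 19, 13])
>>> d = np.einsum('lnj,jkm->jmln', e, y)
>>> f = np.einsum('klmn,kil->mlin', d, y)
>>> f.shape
(17, 13, 19, 2)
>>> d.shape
(13, 13, 17, 2)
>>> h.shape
(5, 5)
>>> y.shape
(13, 19, 13)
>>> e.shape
(17, 2, 13)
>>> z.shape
(5, 5)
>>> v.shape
(7,)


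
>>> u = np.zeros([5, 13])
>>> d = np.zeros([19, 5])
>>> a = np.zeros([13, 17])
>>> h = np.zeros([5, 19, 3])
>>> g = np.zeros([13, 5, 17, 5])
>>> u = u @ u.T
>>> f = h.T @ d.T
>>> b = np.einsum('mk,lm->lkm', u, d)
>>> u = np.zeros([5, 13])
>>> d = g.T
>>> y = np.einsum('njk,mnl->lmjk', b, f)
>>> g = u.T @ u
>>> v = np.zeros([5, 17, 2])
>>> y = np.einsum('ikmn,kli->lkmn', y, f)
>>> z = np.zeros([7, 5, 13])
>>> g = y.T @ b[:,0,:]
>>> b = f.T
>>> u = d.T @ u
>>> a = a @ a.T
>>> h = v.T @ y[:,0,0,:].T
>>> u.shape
(13, 5, 17, 13)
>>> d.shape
(5, 17, 5, 13)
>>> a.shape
(13, 13)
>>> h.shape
(2, 17, 19)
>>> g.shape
(5, 5, 3, 5)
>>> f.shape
(3, 19, 19)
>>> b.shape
(19, 19, 3)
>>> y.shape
(19, 3, 5, 5)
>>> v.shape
(5, 17, 2)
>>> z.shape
(7, 5, 13)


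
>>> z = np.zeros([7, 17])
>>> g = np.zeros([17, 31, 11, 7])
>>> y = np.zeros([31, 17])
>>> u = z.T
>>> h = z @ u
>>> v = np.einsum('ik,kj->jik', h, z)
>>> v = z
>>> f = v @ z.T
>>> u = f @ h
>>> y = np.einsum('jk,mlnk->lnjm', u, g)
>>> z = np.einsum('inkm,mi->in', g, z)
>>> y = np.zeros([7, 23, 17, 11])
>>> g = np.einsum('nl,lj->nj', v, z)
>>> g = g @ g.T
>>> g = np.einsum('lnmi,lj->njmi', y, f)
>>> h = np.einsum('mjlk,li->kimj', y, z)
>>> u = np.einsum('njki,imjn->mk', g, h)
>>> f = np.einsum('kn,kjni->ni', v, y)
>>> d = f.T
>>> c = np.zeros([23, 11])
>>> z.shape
(17, 31)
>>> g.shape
(23, 7, 17, 11)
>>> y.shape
(7, 23, 17, 11)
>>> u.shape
(31, 17)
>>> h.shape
(11, 31, 7, 23)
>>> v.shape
(7, 17)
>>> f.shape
(17, 11)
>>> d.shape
(11, 17)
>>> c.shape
(23, 11)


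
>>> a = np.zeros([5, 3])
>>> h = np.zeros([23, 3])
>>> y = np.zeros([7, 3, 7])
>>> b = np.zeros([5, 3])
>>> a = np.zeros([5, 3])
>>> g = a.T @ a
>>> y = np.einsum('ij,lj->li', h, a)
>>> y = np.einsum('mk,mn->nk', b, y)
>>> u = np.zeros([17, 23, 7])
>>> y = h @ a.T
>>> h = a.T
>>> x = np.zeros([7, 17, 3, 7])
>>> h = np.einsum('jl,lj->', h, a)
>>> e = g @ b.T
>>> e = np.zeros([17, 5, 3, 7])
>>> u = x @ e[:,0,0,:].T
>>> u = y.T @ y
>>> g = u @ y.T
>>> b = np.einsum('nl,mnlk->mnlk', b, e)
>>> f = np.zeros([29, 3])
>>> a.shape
(5, 3)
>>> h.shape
()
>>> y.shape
(23, 5)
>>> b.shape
(17, 5, 3, 7)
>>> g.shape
(5, 23)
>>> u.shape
(5, 5)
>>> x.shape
(7, 17, 3, 7)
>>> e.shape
(17, 5, 3, 7)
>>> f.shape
(29, 3)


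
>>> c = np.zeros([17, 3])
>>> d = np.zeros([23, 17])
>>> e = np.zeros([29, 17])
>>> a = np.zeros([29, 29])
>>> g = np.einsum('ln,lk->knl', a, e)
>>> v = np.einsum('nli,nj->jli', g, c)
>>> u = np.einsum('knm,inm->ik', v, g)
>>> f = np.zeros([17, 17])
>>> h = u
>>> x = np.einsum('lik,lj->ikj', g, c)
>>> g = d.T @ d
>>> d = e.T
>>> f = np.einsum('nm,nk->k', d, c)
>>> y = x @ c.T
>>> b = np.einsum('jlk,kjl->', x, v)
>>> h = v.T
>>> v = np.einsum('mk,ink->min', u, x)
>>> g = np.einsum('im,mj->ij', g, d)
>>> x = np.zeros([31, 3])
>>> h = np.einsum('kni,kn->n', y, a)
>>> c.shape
(17, 3)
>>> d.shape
(17, 29)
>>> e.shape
(29, 17)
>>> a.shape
(29, 29)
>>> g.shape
(17, 29)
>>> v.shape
(17, 29, 29)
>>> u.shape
(17, 3)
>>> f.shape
(3,)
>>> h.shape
(29,)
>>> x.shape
(31, 3)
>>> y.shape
(29, 29, 17)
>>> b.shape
()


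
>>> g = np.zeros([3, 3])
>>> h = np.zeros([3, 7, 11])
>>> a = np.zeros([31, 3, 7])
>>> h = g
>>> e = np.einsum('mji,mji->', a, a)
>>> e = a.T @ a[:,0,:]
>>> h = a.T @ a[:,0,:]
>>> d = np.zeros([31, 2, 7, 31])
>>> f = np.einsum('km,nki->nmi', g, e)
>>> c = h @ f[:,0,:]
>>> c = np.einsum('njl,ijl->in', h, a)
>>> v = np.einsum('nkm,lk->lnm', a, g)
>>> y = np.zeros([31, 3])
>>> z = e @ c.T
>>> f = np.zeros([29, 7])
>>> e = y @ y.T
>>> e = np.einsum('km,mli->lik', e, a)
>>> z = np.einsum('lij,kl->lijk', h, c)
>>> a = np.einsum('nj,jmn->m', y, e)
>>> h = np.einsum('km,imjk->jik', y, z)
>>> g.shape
(3, 3)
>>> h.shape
(7, 7, 31)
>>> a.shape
(7,)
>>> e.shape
(3, 7, 31)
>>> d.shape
(31, 2, 7, 31)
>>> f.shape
(29, 7)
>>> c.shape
(31, 7)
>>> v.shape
(3, 31, 7)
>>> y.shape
(31, 3)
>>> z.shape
(7, 3, 7, 31)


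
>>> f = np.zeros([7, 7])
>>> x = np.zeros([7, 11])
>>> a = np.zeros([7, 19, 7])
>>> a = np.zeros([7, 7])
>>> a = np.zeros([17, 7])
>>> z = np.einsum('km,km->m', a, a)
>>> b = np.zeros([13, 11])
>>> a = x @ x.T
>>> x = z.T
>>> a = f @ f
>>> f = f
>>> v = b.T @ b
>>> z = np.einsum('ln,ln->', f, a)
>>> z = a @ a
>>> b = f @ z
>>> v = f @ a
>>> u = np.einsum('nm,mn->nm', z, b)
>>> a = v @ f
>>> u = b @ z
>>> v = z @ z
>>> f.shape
(7, 7)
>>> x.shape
(7,)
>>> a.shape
(7, 7)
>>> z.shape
(7, 7)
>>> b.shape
(7, 7)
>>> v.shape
(7, 7)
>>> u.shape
(7, 7)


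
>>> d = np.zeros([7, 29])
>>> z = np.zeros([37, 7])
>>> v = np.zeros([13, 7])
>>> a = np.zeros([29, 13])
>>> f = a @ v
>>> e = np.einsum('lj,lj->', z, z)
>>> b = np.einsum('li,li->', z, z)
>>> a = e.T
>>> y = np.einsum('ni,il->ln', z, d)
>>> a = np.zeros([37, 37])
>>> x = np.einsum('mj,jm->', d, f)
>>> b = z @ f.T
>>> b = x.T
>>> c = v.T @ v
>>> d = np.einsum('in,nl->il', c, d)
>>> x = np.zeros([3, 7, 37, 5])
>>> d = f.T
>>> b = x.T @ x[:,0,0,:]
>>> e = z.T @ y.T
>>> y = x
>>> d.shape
(7, 29)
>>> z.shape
(37, 7)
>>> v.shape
(13, 7)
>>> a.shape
(37, 37)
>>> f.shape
(29, 7)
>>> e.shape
(7, 29)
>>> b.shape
(5, 37, 7, 5)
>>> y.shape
(3, 7, 37, 5)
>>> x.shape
(3, 7, 37, 5)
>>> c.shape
(7, 7)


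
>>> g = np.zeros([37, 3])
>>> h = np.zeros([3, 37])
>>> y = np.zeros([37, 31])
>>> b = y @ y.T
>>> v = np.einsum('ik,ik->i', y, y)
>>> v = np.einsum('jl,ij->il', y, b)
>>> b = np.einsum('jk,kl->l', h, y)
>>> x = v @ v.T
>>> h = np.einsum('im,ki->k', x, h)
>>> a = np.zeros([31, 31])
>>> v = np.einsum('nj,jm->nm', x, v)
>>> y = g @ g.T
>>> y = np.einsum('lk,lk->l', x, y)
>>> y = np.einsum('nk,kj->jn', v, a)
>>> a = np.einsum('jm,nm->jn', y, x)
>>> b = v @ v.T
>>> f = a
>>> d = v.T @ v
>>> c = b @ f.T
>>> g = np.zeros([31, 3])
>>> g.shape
(31, 3)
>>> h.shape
(3,)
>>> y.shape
(31, 37)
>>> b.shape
(37, 37)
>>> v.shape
(37, 31)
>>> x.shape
(37, 37)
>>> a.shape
(31, 37)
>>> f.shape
(31, 37)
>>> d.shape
(31, 31)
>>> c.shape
(37, 31)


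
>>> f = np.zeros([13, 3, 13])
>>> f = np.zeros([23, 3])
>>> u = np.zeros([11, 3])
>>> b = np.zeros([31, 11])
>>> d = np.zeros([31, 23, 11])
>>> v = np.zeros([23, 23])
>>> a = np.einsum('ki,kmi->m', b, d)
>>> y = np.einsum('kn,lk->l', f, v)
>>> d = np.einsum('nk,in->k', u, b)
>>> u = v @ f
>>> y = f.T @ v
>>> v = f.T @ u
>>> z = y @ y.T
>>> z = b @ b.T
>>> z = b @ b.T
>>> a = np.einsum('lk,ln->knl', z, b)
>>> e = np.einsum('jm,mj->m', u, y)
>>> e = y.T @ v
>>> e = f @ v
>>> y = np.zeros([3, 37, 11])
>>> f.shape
(23, 3)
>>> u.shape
(23, 3)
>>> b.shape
(31, 11)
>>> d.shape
(3,)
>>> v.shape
(3, 3)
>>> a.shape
(31, 11, 31)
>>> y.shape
(3, 37, 11)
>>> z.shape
(31, 31)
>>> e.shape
(23, 3)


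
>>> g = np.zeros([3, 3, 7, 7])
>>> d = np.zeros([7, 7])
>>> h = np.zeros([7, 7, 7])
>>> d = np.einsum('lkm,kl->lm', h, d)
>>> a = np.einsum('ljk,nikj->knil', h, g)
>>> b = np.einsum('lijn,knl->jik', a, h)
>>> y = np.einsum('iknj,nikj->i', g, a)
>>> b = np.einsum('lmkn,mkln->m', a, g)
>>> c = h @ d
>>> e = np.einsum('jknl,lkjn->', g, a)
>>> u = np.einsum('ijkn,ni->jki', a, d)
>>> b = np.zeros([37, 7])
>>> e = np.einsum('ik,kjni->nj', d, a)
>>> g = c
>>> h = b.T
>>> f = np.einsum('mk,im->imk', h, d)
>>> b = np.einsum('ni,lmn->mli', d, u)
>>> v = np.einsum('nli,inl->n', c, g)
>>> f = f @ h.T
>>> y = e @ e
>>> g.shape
(7, 7, 7)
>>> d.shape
(7, 7)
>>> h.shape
(7, 37)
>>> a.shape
(7, 3, 3, 7)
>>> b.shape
(3, 3, 7)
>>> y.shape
(3, 3)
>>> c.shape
(7, 7, 7)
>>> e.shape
(3, 3)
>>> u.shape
(3, 3, 7)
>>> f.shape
(7, 7, 7)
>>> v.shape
(7,)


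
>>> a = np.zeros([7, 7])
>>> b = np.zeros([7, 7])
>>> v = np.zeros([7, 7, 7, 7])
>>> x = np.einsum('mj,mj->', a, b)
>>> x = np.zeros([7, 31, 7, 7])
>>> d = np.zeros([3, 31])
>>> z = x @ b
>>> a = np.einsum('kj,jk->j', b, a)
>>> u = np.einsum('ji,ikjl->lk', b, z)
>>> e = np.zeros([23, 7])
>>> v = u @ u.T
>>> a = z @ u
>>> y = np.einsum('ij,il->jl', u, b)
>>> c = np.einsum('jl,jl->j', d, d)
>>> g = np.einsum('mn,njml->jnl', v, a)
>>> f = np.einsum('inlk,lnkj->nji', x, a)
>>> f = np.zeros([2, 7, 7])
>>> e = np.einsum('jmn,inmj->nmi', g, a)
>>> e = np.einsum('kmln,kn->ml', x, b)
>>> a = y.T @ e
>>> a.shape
(7, 7)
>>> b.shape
(7, 7)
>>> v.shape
(7, 7)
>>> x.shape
(7, 31, 7, 7)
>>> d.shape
(3, 31)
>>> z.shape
(7, 31, 7, 7)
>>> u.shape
(7, 31)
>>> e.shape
(31, 7)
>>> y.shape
(31, 7)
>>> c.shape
(3,)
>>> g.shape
(31, 7, 31)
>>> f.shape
(2, 7, 7)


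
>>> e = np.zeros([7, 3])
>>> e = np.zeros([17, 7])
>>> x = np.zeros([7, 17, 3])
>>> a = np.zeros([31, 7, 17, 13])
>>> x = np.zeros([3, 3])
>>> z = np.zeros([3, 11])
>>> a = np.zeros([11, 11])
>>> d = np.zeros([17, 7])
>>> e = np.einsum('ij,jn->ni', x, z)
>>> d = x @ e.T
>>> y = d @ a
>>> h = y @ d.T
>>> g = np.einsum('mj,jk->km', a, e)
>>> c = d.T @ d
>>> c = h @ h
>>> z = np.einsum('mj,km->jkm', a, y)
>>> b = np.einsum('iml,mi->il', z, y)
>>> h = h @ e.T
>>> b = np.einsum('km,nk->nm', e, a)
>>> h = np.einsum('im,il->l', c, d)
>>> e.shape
(11, 3)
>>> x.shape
(3, 3)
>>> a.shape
(11, 11)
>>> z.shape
(11, 3, 11)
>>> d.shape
(3, 11)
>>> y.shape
(3, 11)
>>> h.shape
(11,)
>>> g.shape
(3, 11)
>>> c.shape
(3, 3)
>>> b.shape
(11, 3)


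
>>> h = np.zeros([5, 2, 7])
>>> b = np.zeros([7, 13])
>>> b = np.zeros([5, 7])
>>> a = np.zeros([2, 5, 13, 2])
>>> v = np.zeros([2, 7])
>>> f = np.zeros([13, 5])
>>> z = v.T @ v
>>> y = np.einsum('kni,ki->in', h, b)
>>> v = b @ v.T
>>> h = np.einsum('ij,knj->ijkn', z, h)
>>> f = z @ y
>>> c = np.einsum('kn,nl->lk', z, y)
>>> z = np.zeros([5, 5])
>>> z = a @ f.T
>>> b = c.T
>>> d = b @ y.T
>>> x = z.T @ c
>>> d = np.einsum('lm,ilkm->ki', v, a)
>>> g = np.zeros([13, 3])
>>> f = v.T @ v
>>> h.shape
(7, 7, 5, 2)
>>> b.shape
(7, 2)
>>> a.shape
(2, 5, 13, 2)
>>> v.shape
(5, 2)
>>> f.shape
(2, 2)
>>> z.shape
(2, 5, 13, 7)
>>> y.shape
(7, 2)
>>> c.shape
(2, 7)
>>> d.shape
(13, 2)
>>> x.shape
(7, 13, 5, 7)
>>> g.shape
(13, 3)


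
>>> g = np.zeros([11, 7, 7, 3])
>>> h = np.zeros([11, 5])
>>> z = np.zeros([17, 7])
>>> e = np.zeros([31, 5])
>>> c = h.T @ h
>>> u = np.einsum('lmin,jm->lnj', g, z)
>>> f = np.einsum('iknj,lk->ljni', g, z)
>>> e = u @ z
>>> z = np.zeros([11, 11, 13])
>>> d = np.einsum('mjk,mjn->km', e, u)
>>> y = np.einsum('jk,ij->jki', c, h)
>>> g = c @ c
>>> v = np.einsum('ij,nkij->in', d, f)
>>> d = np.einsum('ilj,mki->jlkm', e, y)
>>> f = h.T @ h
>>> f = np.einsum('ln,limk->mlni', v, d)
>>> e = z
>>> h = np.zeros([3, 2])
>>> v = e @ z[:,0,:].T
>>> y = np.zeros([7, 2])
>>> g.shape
(5, 5)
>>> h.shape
(3, 2)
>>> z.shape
(11, 11, 13)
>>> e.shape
(11, 11, 13)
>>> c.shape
(5, 5)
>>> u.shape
(11, 3, 17)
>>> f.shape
(5, 7, 17, 3)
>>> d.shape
(7, 3, 5, 5)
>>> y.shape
(7, 2)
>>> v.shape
(11, 11, 11)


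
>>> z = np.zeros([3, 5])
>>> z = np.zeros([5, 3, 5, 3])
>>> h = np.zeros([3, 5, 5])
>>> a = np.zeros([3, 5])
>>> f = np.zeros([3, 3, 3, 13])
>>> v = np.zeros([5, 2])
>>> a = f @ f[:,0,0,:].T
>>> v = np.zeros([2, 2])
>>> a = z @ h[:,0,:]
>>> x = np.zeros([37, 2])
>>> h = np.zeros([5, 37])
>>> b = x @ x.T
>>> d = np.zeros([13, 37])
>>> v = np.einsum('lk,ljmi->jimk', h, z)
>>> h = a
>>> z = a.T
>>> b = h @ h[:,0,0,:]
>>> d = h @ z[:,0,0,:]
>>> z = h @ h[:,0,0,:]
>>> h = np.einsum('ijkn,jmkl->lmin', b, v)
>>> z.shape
(5, 3, 5, 5)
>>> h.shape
(37, 3, 5, 5)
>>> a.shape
(5, 3, 5, 5)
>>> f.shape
(3, 3, 3, 13)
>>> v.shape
(3, 3, 5, 37)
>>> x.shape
(37, 2)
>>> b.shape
(5, 3, 5, 5)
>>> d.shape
(5, 3, 5, 5)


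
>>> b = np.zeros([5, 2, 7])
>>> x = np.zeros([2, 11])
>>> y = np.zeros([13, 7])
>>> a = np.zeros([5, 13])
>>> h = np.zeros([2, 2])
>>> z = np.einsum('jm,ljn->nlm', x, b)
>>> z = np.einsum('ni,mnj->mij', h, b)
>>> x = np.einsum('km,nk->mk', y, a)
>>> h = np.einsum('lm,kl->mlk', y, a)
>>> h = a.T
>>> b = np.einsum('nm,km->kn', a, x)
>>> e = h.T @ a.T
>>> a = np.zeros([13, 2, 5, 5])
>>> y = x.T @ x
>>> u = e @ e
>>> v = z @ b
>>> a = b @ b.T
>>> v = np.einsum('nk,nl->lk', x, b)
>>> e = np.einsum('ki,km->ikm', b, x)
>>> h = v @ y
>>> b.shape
(7, 5)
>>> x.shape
(7, 13)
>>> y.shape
(13, 13)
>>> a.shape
(7, 7)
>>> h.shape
(5, 13)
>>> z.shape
(5, 2, 7)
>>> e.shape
(5, 7, 13)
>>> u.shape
(5, 5)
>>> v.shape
(5, 13)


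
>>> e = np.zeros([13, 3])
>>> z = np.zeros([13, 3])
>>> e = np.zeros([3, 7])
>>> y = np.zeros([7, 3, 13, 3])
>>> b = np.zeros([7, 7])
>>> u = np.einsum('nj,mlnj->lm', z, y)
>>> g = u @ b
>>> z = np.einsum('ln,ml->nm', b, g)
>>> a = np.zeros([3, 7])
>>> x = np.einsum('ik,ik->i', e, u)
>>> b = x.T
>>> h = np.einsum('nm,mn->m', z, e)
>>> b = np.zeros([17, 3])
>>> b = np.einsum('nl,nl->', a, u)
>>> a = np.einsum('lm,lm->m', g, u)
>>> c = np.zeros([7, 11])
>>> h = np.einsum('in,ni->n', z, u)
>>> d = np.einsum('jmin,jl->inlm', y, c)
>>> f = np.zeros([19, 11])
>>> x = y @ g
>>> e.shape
(3, 7)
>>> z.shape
(7, 3)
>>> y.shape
(7, 3, 13, 3)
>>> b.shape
()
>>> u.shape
(3, 7)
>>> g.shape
(3, 7)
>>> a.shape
(7,)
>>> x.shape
(7, 3, 13, 7)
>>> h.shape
(3,)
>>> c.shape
(7, 11)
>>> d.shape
(13, 3, 11, 3)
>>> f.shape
(19, 11)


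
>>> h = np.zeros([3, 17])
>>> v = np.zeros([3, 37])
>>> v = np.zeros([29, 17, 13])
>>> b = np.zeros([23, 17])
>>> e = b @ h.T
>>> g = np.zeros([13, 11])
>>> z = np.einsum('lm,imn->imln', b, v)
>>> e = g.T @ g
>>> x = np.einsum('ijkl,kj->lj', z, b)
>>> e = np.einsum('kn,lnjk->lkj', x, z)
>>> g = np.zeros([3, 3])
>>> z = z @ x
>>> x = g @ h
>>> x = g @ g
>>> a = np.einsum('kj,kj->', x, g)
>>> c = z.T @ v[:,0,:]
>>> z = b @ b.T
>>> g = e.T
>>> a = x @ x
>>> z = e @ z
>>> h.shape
(3, 17)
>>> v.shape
(29, 17, 13)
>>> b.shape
(23, 17)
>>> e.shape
(29, 13, 23)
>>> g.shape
(23, 13, 29)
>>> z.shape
(29, 13, 23)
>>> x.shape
(3, 3)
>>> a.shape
(3, 3)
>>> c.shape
(17, 23, 17, 13)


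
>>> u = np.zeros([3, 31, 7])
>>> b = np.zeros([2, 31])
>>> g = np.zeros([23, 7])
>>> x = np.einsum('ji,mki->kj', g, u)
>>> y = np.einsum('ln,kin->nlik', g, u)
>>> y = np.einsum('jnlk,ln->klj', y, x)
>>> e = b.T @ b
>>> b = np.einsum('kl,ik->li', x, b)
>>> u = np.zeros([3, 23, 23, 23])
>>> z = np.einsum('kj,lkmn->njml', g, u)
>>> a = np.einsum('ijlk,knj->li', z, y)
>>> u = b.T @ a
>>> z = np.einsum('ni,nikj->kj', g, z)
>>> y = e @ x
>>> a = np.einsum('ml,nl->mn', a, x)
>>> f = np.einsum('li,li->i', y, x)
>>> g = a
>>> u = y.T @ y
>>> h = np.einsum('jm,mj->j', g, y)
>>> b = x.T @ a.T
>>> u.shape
(23, 23)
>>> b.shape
(23, 23)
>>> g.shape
(23, 31)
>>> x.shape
(31, 23)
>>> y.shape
(31, 23)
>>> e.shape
(31, 31)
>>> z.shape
(23, 3)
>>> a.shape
(23, 31)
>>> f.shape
(23,)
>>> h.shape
(23,)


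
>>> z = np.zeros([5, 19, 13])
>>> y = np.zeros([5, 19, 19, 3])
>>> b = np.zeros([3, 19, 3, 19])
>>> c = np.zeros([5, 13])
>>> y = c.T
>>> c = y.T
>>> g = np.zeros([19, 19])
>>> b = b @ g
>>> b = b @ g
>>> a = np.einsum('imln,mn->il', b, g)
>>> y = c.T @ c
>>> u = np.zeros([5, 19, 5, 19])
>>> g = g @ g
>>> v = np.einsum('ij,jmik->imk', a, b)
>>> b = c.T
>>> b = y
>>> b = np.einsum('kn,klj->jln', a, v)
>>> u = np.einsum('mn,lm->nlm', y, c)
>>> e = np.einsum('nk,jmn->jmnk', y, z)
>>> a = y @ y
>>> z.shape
(5, 19, 13)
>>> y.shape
(13, 13)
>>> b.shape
(19, 19, 3)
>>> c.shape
(5, 13)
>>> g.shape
(19, 19)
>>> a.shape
(13, 13)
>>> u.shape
(13, 5, 13)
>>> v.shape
(3, 19, 19)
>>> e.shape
(5, 19, 13, 13)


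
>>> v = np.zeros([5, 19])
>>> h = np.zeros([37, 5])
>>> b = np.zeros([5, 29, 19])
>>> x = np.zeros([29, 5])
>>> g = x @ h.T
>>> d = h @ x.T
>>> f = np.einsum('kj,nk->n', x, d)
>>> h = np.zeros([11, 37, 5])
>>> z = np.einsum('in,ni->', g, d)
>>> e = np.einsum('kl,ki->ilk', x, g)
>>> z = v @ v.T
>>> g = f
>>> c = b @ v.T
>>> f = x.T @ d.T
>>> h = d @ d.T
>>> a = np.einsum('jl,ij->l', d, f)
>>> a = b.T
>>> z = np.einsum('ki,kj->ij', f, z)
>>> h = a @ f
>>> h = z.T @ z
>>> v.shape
(5, 19)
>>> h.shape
(5, 5)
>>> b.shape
(5, 29, 19)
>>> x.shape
(29, 5)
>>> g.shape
(37,)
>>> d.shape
(37, 29)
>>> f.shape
(5, 37)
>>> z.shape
(37, 5)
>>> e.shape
(37, 5, 29)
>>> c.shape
(5, 29, 5)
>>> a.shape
(19, 29, 5)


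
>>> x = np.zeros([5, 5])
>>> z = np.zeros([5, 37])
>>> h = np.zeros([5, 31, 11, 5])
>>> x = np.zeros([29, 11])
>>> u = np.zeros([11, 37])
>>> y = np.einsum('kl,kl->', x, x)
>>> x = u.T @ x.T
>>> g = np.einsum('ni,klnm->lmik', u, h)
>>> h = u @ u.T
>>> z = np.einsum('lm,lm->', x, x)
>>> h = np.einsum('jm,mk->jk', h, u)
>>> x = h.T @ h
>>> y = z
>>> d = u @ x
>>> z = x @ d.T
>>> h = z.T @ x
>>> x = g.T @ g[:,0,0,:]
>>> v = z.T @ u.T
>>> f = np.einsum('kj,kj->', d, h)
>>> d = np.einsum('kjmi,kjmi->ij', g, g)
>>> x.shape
(5, 37, 5, 5)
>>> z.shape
(37, 11)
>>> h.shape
(11, 37)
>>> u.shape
(11, 37)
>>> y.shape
()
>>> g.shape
(31, 5, 37, 5)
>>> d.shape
(5, 5)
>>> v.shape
(11, 11)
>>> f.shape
()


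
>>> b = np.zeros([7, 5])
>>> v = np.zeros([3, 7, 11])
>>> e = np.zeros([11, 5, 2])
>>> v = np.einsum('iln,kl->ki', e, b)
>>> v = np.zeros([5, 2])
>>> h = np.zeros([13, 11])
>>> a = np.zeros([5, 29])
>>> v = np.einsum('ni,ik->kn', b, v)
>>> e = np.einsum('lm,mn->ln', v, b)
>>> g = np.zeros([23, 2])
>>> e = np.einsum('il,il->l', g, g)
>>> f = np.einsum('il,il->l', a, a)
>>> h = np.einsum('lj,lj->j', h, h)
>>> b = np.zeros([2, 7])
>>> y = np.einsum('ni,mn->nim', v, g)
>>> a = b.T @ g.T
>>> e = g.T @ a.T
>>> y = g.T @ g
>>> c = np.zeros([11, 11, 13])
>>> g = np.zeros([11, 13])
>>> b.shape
(2, 7)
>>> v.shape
(2, 7)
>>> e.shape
(2, 7)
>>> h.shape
(11,)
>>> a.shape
(7, 23)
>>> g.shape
(11, 13)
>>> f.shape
(29,)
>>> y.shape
(2, 2)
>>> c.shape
(11, 11, 13)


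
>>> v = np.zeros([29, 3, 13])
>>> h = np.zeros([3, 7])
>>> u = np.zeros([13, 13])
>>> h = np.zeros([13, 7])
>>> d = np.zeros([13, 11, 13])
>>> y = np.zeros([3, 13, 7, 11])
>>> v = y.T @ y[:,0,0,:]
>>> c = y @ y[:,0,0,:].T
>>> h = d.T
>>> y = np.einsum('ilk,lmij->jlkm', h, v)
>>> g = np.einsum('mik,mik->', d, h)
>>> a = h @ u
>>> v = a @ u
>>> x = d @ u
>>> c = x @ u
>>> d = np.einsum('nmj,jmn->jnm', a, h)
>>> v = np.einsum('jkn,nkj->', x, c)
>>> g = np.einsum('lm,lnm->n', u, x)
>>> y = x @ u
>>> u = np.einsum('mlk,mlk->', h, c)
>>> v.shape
()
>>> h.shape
(13, 11, 13)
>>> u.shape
()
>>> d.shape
(13, 13, 11)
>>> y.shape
(13, 11, 13)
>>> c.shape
(13, 11, 13)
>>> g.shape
(11,)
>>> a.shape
(13, 11, 13)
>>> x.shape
(13, 11, 13)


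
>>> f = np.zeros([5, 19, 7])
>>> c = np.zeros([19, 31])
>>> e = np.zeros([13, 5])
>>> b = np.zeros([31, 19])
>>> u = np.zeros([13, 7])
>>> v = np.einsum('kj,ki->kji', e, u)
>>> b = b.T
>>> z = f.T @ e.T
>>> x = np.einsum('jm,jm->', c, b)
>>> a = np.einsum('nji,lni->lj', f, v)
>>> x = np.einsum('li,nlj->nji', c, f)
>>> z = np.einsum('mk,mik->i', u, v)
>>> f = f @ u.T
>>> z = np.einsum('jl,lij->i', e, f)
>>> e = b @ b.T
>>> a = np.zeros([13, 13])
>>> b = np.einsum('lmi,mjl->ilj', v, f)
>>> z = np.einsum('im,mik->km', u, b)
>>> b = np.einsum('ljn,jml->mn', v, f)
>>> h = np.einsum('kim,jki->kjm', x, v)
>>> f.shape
(5, 19, 13)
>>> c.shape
(19, 31)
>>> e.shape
(19, 19)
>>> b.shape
(19, 7)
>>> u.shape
(13, 7)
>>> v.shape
(13, 5, 7)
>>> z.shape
(19, 7)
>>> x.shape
(5, 7, 31)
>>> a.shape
(13, 13)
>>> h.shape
(5, 13, 31)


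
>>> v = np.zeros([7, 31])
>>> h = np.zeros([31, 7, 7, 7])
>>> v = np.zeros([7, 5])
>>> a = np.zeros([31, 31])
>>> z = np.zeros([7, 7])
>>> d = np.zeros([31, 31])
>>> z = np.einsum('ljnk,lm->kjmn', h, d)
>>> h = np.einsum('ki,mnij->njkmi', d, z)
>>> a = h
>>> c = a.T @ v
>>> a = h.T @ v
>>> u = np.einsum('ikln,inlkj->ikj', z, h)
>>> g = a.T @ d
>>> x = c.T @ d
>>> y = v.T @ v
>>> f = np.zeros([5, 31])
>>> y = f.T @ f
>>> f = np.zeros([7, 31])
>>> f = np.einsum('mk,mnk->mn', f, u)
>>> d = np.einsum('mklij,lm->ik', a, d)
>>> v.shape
(7, 5)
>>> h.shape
(7, 7, 31, 7, 31)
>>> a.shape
(31, 7, 31, 7, 5)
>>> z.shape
(7, 7, 31, 7)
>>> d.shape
(7, 7)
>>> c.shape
(31, 7, 31, 7, 5)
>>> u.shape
(7, 7, 31)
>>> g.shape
(5, 7, 31, 7, 31)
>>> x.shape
(5, 7, 31, 7, 31)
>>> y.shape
(31, 31)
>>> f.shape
(7, 7)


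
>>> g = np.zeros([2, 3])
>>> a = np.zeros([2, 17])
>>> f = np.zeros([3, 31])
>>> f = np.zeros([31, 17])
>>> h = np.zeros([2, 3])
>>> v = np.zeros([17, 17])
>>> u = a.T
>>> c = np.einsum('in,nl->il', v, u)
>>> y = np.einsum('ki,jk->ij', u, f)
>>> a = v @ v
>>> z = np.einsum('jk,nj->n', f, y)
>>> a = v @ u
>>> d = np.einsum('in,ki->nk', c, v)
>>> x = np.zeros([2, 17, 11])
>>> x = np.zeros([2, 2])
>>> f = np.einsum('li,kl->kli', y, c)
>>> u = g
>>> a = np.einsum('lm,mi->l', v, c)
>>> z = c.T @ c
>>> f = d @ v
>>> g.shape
(2, 3)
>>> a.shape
(17,)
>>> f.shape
(2, 17)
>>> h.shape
(2, 3)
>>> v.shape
(17, 17)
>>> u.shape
(2, 3)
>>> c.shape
(17, 2)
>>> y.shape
(2, 31)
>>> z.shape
(2, 2)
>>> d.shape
(2, 17)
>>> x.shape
(2, 2)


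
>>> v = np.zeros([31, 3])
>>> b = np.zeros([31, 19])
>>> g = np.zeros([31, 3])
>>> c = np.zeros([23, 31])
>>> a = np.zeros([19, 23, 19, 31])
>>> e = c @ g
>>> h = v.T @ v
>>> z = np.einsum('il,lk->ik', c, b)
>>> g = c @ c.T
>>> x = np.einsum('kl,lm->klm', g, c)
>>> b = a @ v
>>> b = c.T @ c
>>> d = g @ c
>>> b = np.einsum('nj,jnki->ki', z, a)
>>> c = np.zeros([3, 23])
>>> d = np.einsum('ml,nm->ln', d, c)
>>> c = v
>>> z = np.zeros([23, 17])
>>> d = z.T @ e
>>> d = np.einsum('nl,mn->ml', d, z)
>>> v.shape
(31, 3)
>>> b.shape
(19, 31)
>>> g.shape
(23, 23)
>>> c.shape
(31, 3)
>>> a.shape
(19, 23, 19, 31)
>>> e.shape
(23, 3)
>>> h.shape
(3, 3)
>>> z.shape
(23, 17)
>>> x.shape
(23, 23, 31)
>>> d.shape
(23, 3)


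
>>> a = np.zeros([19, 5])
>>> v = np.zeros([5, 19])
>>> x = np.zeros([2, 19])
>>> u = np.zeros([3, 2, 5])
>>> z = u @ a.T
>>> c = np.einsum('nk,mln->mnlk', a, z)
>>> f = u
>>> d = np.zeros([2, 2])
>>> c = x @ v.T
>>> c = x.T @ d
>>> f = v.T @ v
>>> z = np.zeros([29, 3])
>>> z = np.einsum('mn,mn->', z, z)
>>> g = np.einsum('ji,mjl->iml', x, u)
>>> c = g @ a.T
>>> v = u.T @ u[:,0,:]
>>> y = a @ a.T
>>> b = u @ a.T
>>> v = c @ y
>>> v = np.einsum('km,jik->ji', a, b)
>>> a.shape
(19, 5)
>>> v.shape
(3, 2)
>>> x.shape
(2, 19)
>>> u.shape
(3, 2, 5)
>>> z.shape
()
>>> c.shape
(19, 3, 19)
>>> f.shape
(19, 19)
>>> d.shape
(2, 2)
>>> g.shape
(19, 3, 5)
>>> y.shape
(19, 19)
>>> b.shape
(3, 2, 19)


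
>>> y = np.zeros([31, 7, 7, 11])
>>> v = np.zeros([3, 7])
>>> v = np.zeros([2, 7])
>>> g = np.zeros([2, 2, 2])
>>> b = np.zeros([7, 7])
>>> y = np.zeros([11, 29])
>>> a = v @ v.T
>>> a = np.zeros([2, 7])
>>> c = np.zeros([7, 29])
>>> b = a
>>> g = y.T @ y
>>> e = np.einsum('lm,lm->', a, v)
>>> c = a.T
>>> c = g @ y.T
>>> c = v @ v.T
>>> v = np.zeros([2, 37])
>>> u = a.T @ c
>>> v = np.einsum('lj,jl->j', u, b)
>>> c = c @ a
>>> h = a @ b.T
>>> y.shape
(11, 29)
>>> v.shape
(2,)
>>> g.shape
(29, 29)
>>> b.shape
(2, 7)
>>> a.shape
(2, 7)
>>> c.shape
(2, 7)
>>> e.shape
()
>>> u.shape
(7, 2)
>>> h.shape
(2, 2)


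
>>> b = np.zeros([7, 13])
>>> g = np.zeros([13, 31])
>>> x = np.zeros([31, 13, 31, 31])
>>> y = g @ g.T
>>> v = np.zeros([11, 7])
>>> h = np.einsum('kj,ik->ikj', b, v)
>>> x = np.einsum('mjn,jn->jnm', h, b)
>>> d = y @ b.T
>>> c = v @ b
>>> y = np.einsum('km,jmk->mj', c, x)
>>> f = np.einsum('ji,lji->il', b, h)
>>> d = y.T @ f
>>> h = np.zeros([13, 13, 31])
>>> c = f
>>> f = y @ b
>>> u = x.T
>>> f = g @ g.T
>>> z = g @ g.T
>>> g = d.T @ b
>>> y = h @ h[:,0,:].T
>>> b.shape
(7, 13)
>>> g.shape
(11, 13)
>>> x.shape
(7, 13, 11)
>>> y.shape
(13, 13, 13)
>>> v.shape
(11, 7)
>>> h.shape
(13, 13, 31)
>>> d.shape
(7, 11)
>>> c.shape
(13, 11)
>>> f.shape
(13, 13)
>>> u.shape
(11, 13, 7)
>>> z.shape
(13, 13)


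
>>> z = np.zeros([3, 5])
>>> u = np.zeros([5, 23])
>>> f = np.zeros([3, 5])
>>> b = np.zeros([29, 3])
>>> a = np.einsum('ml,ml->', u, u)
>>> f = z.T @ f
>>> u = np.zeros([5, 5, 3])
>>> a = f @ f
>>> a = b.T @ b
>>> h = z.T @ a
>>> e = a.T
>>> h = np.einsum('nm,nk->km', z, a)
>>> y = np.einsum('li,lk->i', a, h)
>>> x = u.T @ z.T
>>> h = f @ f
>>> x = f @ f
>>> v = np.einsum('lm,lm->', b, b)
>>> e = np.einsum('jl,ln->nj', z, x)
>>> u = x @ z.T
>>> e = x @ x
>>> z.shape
(3, 5)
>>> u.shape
(5, 3)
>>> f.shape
(5, 5)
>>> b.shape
(29, 3)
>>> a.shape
(3, 3)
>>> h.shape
(5, 5)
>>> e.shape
(5, 5)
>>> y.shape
(3,)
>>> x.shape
(5, 5)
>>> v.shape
()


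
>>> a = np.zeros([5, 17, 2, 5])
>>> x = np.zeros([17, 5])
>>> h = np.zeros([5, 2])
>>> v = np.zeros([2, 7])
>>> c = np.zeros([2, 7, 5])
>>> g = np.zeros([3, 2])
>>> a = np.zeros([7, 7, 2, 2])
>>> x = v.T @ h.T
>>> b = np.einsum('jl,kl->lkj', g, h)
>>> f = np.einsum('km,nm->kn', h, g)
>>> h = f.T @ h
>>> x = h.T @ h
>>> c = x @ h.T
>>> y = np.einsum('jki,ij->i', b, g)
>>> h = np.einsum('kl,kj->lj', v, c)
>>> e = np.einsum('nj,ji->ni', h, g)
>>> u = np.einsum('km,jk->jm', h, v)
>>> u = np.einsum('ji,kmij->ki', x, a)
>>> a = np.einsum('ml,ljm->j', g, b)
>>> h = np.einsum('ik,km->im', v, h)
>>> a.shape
(5,)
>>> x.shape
(2, 2)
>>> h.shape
(2, 3)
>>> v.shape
(2, 7)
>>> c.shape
(2, 3)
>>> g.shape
(3, 2)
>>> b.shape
(2, 5, 3)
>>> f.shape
(5, 3)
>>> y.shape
(3,)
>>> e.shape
(7, 2)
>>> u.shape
(7, 2)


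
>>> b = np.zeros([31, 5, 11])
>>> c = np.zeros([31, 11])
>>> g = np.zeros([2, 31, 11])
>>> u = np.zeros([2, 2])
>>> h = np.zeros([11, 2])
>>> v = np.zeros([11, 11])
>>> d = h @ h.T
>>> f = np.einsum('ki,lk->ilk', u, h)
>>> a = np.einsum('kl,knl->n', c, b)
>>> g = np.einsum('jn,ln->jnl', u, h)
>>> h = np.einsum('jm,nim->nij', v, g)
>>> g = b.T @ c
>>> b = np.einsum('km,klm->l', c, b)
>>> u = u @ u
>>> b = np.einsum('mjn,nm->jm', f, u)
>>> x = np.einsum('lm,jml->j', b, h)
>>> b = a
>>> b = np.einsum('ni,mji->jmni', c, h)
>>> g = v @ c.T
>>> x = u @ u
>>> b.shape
(2, 2, 31, 11)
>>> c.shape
(31, 11)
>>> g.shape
(11, 31)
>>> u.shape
(2, 2)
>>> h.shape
(2, 2, 11)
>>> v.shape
(11, 11)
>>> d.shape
(11, 11)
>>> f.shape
(2, 11, 2)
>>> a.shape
(5,)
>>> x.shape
(2, 2)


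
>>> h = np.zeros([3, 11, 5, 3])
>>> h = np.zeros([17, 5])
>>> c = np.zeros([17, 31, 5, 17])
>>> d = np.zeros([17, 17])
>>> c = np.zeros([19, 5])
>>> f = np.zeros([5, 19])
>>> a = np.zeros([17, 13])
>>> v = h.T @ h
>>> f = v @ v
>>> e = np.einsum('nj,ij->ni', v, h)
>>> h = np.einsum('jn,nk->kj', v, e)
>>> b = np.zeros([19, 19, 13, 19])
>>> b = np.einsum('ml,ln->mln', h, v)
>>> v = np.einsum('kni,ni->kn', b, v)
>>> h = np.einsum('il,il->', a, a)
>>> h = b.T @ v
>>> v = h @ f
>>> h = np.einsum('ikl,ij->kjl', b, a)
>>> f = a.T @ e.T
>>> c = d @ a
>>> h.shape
(5, 13, 5)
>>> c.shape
(17, 13)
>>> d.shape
(17, 17)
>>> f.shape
(13, 5)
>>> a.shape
(17, 13)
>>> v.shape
(5, 5, 5)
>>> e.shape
(5, 17)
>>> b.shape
(17, 5, 5)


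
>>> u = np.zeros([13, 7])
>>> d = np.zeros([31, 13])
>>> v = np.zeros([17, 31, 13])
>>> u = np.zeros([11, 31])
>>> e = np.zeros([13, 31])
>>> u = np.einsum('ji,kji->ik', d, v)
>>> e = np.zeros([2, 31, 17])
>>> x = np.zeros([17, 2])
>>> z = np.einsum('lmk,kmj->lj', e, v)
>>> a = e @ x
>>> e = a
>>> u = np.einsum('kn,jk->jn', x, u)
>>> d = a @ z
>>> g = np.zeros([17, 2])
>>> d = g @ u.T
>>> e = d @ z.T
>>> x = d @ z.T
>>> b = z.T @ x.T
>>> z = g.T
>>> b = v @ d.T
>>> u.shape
(13, 2)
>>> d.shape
(17, 13)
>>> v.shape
(17, 31, 13)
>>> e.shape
(17, 2)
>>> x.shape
(17, 2)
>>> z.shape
(2, 17)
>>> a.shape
(2, 31, 2)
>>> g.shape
(17, 2)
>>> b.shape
(17, 31, 17)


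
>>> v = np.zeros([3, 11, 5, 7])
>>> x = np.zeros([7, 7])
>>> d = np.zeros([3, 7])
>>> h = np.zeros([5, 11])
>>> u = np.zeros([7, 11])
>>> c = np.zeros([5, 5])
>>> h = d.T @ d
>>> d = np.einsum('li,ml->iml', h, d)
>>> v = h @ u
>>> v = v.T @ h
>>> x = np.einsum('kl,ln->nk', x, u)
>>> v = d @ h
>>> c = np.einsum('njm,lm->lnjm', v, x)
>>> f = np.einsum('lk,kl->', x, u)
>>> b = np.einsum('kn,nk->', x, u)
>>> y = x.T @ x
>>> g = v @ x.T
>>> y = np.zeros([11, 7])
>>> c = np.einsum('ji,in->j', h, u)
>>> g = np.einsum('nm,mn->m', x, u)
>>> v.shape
(7, 3, 7)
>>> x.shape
(11, 7)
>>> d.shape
(7, 3, 7)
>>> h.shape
(7, 7)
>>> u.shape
(7, 11)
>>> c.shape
(7,)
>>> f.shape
()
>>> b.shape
()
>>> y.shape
(11, 7)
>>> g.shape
(7,)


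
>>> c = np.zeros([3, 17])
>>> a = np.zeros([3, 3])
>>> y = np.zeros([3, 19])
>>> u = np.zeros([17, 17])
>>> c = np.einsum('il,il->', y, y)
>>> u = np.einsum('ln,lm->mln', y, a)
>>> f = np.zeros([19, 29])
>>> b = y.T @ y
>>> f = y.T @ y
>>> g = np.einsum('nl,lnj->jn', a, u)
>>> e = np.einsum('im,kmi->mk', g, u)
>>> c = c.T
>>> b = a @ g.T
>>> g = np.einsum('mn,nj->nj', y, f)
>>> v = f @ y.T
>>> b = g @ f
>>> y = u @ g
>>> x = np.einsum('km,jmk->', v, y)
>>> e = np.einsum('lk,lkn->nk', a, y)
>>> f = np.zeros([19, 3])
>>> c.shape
()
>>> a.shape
(3, 3)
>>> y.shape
(3, 3, 19)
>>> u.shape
(3, 3, 19)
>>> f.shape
(19, 3)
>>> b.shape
(19, 19)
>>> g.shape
(19, 19)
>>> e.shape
(19, 3)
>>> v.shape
(19, 3)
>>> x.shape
()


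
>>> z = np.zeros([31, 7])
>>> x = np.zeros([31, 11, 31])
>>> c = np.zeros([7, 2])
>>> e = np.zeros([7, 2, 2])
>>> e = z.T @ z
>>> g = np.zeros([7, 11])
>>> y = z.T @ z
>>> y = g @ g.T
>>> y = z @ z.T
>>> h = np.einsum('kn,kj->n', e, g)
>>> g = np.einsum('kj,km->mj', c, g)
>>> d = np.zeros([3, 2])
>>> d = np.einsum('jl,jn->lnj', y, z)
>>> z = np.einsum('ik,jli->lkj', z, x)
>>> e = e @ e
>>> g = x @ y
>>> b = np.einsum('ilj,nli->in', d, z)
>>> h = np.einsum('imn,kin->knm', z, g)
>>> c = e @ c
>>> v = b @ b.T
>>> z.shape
(11, 7, 31)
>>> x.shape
(31, 11, 31)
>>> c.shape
(7, 2)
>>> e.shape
(7, 7)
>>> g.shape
(31, 11, 31)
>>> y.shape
(31, 31)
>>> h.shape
(31, 31, 7)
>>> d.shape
(31, 7, 31)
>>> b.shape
(31, 11)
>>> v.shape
(31, 31)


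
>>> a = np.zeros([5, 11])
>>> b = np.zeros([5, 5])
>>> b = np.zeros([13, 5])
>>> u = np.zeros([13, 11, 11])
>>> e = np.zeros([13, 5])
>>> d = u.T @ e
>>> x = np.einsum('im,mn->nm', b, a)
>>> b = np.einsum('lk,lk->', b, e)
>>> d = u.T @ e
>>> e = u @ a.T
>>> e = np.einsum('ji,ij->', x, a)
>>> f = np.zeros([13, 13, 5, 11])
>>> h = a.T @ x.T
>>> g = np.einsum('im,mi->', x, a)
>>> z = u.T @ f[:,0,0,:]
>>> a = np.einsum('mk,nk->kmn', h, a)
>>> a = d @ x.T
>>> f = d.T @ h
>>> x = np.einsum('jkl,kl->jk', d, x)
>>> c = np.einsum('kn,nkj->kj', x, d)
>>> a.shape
(11, 11, 11)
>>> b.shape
()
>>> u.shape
(13, 11, 11)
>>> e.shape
()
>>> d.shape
(11, 11, 5)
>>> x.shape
(11, 11)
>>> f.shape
(5, 11, 11)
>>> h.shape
(11, 11)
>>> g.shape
()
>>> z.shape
(11, 11, 11)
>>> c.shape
(11, 5)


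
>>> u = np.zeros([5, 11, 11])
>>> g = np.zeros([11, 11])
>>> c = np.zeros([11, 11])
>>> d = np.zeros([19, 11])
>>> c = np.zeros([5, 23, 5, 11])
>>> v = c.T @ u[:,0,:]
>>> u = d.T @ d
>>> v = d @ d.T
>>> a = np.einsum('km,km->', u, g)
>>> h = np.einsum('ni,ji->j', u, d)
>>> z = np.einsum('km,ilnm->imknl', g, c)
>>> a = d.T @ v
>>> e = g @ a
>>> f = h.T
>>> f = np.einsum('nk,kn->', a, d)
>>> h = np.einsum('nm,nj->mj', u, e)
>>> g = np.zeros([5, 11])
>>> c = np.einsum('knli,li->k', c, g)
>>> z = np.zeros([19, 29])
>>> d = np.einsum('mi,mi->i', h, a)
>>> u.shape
(11, 11)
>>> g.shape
(5, 11)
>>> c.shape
(5,)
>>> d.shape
(19,)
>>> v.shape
(19, 19)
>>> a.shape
(11, 19)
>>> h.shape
(11, 19)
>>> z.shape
(19, 29)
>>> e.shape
(11, 19)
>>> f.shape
()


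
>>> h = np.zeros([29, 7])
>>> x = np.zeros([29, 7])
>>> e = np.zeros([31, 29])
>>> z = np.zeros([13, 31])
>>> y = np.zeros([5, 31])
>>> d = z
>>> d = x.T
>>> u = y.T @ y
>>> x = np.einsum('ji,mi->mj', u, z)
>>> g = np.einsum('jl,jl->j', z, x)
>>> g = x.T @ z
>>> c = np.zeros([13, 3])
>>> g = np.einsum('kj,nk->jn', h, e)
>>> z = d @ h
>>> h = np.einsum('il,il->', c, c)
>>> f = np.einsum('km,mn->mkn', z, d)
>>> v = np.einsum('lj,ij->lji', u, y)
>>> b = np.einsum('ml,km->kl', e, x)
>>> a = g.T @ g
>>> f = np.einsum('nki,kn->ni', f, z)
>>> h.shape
()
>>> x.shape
(13, 31)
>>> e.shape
(31, 29)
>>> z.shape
(7, 7)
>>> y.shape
(5, 31)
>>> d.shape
(7, 29)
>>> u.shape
(31, 31)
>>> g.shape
(7, 31)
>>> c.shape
(13, 3)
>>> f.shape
(7, 29)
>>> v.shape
(31, 31, 5)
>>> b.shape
(13, 29)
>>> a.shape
(31, 31)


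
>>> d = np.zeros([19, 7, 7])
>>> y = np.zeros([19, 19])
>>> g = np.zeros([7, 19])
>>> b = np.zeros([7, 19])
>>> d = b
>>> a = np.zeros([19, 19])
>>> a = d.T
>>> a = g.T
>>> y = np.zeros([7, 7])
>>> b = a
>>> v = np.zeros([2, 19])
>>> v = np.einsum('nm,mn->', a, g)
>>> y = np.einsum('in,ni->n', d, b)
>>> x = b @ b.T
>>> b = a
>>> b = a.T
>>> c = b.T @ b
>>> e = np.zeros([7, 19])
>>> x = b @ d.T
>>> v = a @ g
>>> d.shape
(7, 19)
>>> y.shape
(19,)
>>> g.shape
(7, 19)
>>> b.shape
(7, 19)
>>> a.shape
(19, 7)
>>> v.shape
(19, 19)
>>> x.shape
(7, 7)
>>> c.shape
(19, 19)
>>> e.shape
(7, 19)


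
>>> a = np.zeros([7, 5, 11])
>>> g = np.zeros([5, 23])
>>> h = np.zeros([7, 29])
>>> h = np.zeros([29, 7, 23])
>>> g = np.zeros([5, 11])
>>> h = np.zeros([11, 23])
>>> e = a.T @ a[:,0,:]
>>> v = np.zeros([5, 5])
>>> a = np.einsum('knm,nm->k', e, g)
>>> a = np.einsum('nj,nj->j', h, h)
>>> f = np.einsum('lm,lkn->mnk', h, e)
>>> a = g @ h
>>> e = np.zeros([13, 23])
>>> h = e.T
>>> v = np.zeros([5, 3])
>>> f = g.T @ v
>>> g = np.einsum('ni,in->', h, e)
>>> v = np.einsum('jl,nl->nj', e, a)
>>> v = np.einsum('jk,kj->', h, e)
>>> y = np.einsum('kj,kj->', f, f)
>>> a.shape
(5, 23)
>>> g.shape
()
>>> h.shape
(23, 13)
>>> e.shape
(13, 23)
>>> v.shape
()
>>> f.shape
(11, 3)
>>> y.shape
()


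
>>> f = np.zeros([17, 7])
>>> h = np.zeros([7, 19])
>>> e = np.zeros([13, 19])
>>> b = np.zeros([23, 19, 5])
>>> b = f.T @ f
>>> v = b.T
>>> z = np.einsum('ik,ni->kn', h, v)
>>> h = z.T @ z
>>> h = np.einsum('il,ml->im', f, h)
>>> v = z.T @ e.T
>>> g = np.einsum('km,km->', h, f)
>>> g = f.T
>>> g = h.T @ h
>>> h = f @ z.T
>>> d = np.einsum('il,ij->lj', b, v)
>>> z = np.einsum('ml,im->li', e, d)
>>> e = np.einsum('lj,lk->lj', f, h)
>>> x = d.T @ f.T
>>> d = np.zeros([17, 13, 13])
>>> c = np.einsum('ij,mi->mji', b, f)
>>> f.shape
(17, 7)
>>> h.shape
(17, 19)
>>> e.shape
(17, 7)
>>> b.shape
(7, 7)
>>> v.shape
(7, 13)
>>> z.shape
(19, 7)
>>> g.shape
(7, 7)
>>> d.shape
(17, 13, 13)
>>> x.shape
(13, 17)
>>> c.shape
(17, 7, 7)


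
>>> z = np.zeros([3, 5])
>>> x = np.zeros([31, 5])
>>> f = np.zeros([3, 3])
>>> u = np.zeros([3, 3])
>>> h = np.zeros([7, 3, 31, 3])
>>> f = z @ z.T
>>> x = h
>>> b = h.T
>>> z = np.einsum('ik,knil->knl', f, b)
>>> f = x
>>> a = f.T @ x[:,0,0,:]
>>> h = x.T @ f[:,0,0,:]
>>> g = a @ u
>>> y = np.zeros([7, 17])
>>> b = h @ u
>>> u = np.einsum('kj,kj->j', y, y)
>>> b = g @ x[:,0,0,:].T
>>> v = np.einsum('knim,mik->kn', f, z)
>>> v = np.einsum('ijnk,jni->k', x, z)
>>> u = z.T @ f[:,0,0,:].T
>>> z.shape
(3, 31, 7)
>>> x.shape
(7, 3, 31, 3)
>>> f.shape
(7, 3, 31, 3)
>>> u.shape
(7, 31, 7)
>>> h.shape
(3, 31, 3, 3)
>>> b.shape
(3, 31, 3, 7)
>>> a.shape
(3, 31, 3, 3)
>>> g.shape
(3, 31, 3, 3)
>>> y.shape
(7, 17)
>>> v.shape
(3,)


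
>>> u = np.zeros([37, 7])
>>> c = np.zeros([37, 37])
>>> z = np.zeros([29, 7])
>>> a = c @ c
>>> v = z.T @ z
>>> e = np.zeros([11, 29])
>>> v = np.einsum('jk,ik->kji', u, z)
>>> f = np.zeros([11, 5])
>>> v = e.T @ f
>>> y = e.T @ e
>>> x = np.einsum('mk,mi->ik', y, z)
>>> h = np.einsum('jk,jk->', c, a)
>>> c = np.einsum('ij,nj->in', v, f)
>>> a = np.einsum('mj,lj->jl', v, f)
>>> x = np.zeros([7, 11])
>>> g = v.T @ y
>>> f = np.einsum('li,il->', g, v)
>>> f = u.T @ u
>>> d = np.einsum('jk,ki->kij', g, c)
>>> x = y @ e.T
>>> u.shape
(37, 7)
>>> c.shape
(29, 11)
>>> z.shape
(29, 7)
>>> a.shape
(5, 11)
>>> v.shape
(29, 5)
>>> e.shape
(11, 29)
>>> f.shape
(7, 7)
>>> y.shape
(29, 29)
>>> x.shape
(29, 11)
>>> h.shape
()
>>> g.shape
(5, 29)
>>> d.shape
(29, 11, 5)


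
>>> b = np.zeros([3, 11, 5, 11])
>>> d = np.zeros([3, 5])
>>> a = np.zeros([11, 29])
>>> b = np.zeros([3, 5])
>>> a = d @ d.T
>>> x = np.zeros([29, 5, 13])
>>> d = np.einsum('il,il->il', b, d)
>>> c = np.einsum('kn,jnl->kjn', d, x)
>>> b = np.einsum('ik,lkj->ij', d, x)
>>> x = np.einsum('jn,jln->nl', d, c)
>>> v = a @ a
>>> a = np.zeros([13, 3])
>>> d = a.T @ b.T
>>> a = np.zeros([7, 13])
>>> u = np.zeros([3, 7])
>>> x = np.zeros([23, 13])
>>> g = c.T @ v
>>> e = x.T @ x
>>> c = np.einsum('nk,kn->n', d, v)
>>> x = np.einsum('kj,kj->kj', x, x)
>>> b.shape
(3, 13)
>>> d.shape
(3, 3)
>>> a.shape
(7, 13)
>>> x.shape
(23, 13)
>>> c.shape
(3,)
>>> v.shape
(3, 3)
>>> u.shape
(3, 7)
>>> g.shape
(5, 29, 3)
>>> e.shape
(13, 13)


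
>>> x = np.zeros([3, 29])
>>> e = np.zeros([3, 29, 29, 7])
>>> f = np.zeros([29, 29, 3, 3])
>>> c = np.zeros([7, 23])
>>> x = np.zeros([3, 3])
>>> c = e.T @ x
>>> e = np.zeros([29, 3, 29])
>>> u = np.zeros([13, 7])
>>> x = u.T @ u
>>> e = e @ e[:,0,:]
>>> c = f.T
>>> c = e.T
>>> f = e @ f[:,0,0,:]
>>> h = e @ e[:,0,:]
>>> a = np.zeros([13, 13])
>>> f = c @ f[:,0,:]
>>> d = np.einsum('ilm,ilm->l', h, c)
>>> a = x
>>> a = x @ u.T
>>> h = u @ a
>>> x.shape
(7, 7)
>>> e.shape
(29, 3, 29)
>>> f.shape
(29, 3, 3)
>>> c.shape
(29, 3, 29)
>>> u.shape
(13, 7)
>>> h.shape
(13, 13)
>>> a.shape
(7, 13)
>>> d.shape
(3,)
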